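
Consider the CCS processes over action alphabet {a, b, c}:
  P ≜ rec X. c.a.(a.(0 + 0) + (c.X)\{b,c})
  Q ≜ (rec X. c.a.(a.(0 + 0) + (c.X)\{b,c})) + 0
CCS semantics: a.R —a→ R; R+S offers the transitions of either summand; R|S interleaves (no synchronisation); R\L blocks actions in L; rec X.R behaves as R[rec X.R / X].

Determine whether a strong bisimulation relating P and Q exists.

LTS(P): 4 reachable states
  s0 = rec X. c.a.(a.(0 + 0) + (c.X)\{b,c}) has moves --c--▸ s1
  s1 = a.(a.(0 + 0) + (c.(rec X. c.a.(a.(0 + 0) + (c.X)\{b,c})))\{b,c}) has moves --a--▸ s2
  s2 = a.(0 + 0) + (c.(rec X. c.a.(a.(0 + 0) + (c.X)\{b,c})))\{b,c} has moves --a--▸ s3
  s3 = 0 + 0 has moves deadlocked
LTS(Q): 4 reachable states
  t0 = (rec X. c.a.(a.(0 + 0) + (c.X)\{b,c})) + 0 has moves --c--▸ t1
  t1 = a.(a.(0 + 0) + (c.(rec X. c.a.(a.(0 + 0) + (c.X)\{b,c})))\{b,c}) has moves --a--▸ t2
  t2 = a.(0 + 0) + (c.(rec X. c.a.(a.(0 + 0) + (c.X)\{b,c})))\{b,c} has moves --a--▸ t3
  t3 = 0 + 0 has moves deadlocked
Bisimilarity quotient blocks:
  B0 = {s0, t0}
  B1 = {s1, t1}
  B2 = {s2, t2}
  B3 = {s3, t3}
s0 ∈ B0, t0 ∈ B0 → same block

P ~ Q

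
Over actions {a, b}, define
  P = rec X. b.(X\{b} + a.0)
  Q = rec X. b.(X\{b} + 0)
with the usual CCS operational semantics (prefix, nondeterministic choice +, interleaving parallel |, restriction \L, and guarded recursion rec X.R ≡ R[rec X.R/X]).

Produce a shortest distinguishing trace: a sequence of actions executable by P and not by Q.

P's transition system — 3 states:
  s0 = rec X. b.(X\{b} + a.0) has moves ··b··> s1
  s1 = (rec X. b.(X\{b} + a.0))\{b} + a.0 has moves ··a··> s2
  s2 = 0 has moves ·
Q's transition system — 2 states:
  t0 = rec X. b.(X\{b} + 0) has moves ··b··> t1
  t1 = (rec X. b.(X\{b} + 0))\{b} + 0 has moves ·
Trace ⟨ba⟩ through P, begin at {s0}:
  after b @ step 1: {s1}
  after a @ step 2: {s2}
  P completes σ.
Trace ⟨ba⟩ through Q, begin at {t0}:
  after b @ step 1: {t1}
  after a @ step 2: ∅ (Q stuck)

ba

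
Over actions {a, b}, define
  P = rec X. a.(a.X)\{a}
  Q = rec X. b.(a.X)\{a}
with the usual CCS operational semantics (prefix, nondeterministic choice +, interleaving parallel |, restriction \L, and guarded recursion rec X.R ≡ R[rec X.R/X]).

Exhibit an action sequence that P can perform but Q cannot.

a

Reachable graph of P (2 states):
  p0 = rec X. a.(a.X)\{a} | =a=> p1
  p1 = (a.(rec X. a.(a.X)\{a}))\{a} | ·
Reachable graph of Q (2 states):
  q0 = rec X. b.(a.X)\{a} | =b=> q1
  q1 = (a.(rec X. b.(a.X)\{a}))\{a} | ·
Executing a from P (initial set {p0}):
  step 1 (a): {p1}
  — P admits the full trace.
Executing a from Q (initial set {q0}):
  step 1 (a): ∅  — Q cannot continue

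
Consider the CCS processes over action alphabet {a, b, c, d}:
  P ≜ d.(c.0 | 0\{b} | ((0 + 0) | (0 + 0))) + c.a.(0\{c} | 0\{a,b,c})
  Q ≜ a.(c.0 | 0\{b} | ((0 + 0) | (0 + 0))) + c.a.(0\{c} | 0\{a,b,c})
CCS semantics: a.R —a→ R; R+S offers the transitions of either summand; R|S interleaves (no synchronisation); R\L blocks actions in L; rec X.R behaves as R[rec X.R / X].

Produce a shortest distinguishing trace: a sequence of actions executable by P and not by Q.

Reachable graph of P (5 states):
  p0 = d.(c.0 | 0\{b} | ((0 + 0) | (0 + 0))) + c.a.(0\{c} | 0\{a,b,c}) → --c--▸ p1, --d--▸ p2
  p1 = a.(0\{c} | 0\{a,b,c}) → --a--▸ p3
  p2 = c.0 | 0\{b} | ((0 + 0) | (0 + 0)) → --c--▸ p4
  p3 = 0\{c} | 0\{a,b,c} → stopped
  p4 = 0 | 0\{b} | ((0 + 0) | (0 + 0)) → stopped
Reachable graph of Q (5 states):
  q0 = a.(c.0 | 0\{b} | ((0 + 0) | (0 + 0))) + c.a.(0\{c} | 0\{a,b,c}) → --a--▸ q1, --c--▸ q2
  q1 = c.0 | 0\{b} | ((0 + 0) | (0 + 0)) → --c--▸ q3
  q2 = a.(0\{c} | 0\{a,b,c}) → --a--▸ q4
  q3 = 0 | 0\{b} | ((0 + 0) | (0 + 0)) → stopped
  q4 = 0\{c} | 0\{a,b,c} → stopped
Trace ⟨d⟩ through P, begin at {p0}:
  [1] d ⇒ {p2}
  ✓ P
Trace ⟨d⟩ through Q, begin at {q0}:
  [1] d ⇒ no successor for Q

d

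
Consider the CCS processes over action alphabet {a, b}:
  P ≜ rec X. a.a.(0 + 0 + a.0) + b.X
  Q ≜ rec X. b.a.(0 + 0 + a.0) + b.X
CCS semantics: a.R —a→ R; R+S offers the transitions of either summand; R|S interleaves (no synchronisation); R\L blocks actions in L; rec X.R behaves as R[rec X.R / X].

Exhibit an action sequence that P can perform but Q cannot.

a

LTS(P): 4 reachable states
  m0 = rec X. a.a.(0 + 0 + a.0) + b.X :: -a-> m1, -b-> m0
  m1 = a.(0 + 0 + a.0) :: -a-> m2
  m2 = 0 + 0 + a.0 :: -a-> m3
  m3 = 0 :: ∅
LTS(Q): 4 reachable states
  n0 = rec X. b.a.(0 + 0 + a.0) + b.X :: -b-> n0, -b-> n1
  n1 = a.(0 + 0 + a.0) :: -a-> n2
  n2 = 0 + 0 + a.0 :: -a-> n3
  n3 = 0 :: ∅
Executing a from P (initial set {m0}):
  [1] a ⇒ {m1}
  ✓ P
Executing a from Q (initial set {n0}):
  [1] a ⇒ no successor for Q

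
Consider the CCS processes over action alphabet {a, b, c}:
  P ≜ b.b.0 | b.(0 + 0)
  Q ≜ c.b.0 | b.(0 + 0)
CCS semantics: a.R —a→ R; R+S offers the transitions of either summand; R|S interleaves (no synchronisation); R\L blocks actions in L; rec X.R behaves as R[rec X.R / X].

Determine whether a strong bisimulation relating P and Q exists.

Reachable graph of P (6 states):
  s0 = b.b.0 | b.(0 + 0) → -b-> s1, -b-> s2
  s1 = b.0 | b.(0 + 0) → -b-> s3, -b-> s4
  s2 = b.b.0 | (0 + 0) → -b-> s4
  s3 = 0 | b.(0 + 0) → -b-> s5
  s4 = b.0 | (0 + 0) → -b-> s5
  s5 = 0 | (0 + 0) → (no moves)
Reachable graph of Q (6 states):
  t0 = c.b.0 | b.(0 + 0) → -b-> t1, -c-> t2
  t1 = c.b.0 | (0 + 0) → -c-> t3
  t2 = b.0 | b.(0 + 0) → -b-> t3, -b-> t4
  t3 = b.0 | (0 + 0) → -b-> t5
  t4 = 0 | b.(0 + 0) → -b-> t5
  t5 = 0 | (0 + 0) → (no moves)
Coarsest stable partition (strong bisimilarity classes):
  B0 = {s0}
  B1 = {s1, s2, t2}
  B2 = {s3, s4, t3, t4}
  B3 = {s5, t5}
  B4 = {t0}
  B5 = {t1}
s0 ∈ B0, t0 ∈ B4 → different blocks

NO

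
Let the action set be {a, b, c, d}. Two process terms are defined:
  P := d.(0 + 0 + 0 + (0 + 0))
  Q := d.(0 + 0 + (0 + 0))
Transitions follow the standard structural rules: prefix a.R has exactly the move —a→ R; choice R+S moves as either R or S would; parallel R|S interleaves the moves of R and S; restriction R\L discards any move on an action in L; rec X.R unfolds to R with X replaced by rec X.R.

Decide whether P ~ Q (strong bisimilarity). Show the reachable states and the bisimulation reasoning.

P's transition system — 2 states:
  u0 = d.(0 + 0 + 0 + (0 + 0)) ⊢ —d→ u1
  u1 = 0 + 0 + 0 + (0 + 0) ⊢ stopped
Q's transition system — 2 states:
  v0 = d.(0 + 0 + (0 + 0)) ⊢ —d→ v1
  v1 = 0 + 0 + (0 + 0) ⊢ stopped
Partition-refinement fixed point:
  B0 = {u0, v0}
  B1 = {u1, v1}
u0 ∈ B0, v0 ∈ B0 → same block

bisimilar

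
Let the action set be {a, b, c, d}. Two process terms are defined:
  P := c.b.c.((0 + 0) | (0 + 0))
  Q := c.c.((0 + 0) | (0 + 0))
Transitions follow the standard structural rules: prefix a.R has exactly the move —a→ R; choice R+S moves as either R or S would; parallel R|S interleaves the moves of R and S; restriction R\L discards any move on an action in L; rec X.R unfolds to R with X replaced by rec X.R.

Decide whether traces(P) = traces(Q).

P's transition system — 4 states:
  p0 = c.b.c.((0 + 0) | (0 + 0)) :: -c-> p1
  p1 = b.c.((0 + 0) | (0 + 0)) :: -b-> p2
  p2 = c.((0 + 0) | (0 + 0)) :: -c-> p3
  p3 = (0 + 0) | (0 + 0) :: stopped
Q's transition system — 3 states:
  q0 = c.c.((0 + 0) | (0 + 0)) :: -c-> q1
  q1 = c.((0 + 0) | (0 + 0)) :: -c-> q2
  q2 = (0 + 0) | (0 + 0) :: stopped
Trace ⟨cb⟩ through P, begin at {p0}:
  after c @ step 1: {p1}
  after b @ step 2: {p2}
  ✓ P
Trace ⟨cb⟩ through Q, begin at {q0}:
  after c @ step 1: {q1}
  after b @ step 2: no successor for Q

NO — witness ⟨cb⟩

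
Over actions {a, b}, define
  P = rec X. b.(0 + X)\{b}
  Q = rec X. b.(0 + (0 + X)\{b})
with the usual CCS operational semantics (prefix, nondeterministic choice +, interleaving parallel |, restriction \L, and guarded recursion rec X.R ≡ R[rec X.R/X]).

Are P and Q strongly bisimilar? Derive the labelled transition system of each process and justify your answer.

Reachable graph of P (2 states):
  p0 = rec X. b.(0 + X)\{b} :: -b-> p1
  p1 = (0 + (rec X. b.(0 + X)\{b}))\{b} :: stopped
Reachable graph of Q (2 states):
  q0 = rec X. b.(0 + (0 + X)\{b}) :: -b-> q1
  q1 = 0 + (0 + (rec X. b.(0 + (0 + X)\{b})))\{b} :: stopped
Partition-refinement fixed point:
  B0 = {p0, q0}
  B1 = {p1, q1}
p0 ∈ B0, q0 ∈ B0 → same block

YES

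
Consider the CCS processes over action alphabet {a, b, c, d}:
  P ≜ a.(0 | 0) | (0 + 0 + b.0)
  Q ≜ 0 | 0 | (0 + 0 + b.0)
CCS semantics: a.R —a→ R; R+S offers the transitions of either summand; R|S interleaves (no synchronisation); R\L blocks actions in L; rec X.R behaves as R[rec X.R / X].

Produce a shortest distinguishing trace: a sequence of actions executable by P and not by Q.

LTS(P): 4 reachable states
  p0 = a.(0 | 0) | (0 + 0 + b.0) ⊢ —a→ p1, —b→ p2
  p1 = 0 | 0 | (0 + 0 + b.0) ⊢ —b→ p3
  p2 = a.(0 | 0) | 0 ⊢ —a→ p3
  p3 = 0 | 0 | 0 ⊢ ∅
LTS(Q): 2 reachable states
  q0 = 0 | 0 | (0 + 0 + b.0) ⊢ —b→ q1
  q1 = 0 | 0 | 0 ⊢ ∅
Trace ⟨a⟩ through P, begin at {p0}:
  step 1 (a): {p1}
  — P admits the full trace.
Trace ⟨a⟩ through Q, begin at {q0}:
  step 1 (a): ∅ (Q stuck)

a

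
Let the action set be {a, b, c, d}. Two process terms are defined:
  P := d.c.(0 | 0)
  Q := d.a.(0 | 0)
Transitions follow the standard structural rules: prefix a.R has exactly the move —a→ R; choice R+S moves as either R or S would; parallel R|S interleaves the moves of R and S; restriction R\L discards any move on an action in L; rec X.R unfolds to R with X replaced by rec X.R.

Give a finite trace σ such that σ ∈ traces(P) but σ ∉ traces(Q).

LTS(P): 3 reachable states
  p0 = d.c.(0 | 0) has moves ··d··> p1
  p1 = c.(0 | 0) has moves ··c··> p2
  p2 = 0 | 0 has moves deadlocked
LTS(Q): 3 reachable states
  q0 = d.a.(0 | 0) has moves ··d··> q1
  q1 = a.(0 | 0) has moves ··a··> q2
  q2 = 0 | 0 has moves deadlocked
Executing dc from P (initial set {p0}):
  step 1 (d): {p1}
  step 2 (c): {p2}
  ✓ P
Executing dc from Q (initial set {q0}):
  step 1 (d): {q1}
  step 2 (c): ∅ (Q stuck)

dc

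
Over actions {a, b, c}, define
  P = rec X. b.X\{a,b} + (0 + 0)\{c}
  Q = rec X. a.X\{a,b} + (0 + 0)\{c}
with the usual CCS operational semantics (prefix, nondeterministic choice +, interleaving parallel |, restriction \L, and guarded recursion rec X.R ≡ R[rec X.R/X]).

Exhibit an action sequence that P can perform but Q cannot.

P's transition system — 2 states:
  m0 = rec X. b.X\{a,b} + (0 + 0)\{c} :: ··b··> m1
  m1 = (rec X. b.X\{a,b} + (0 + 0)\{c})\{a,b} :: (no moves)
Q's transition system — 2 states:
  n0 = rec X. a.X\{a,b} + (0 + 0)\{c} :: ··a··> n1
  n1 = (rec X. a.X\{a,b} + (0 + 0)\{c})\{a,b} :: (no moves)
Trace ⟨b⟩ through P, begin at {m0}:
  step 1 (b): {m1}
  ✓ P
Trace ⟨b⟩ through Q, begin at {n0}:
  step 1 (b): ∅ (Q stuck)

b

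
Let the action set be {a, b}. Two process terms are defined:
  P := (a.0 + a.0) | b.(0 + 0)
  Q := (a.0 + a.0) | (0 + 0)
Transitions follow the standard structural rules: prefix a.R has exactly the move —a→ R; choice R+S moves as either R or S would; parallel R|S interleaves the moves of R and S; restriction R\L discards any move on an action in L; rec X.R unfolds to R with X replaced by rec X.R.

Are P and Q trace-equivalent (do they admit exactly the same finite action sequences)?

Reachable graph of P (4 states):
  m0 = (a.0 + a.0) | b.(0 + 0) ⊢ -a-> m1, -b-> m2
  m1 = 0 | b.(0 + 0) ⊢ -b-> m3
  m2 = (a.0 + a.0) | (0 + 0) ⊢ -a-> m3
  m3 = 0 | (0 + 0) ⊢ ·
Reachable graph of Q (2 states):
  n0 = (a.0 + a.0) | (0 + 0) ⊢ -a-> n1
  n1 = 0 | (0 + 0) ⊢ ·
Run σ = ⟨b⟩ on P: start {m0}
  step 1 (b): {m2}
  ✓ P
Run σ = ⟨b⟩ on Q: start {n0}
  step 1 (b): ∅ (Q stuck)

traces(P) ≠ traces(Q) — witness ⟨b⟩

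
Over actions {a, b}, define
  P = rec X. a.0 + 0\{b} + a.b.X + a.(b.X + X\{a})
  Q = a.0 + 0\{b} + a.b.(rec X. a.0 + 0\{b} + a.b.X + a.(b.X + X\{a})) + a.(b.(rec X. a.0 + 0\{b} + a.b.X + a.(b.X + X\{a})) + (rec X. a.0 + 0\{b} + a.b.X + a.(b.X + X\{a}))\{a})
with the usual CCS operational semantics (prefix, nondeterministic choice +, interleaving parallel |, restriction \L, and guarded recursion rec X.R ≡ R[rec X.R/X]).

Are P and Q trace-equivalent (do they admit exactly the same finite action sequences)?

Reachable graph of P (4 states):
  p0 = rec X. a.0 + 0\{b} + a.b.X + a.(b.X + X\{a}) :: -a-> p1, -a-> p2, -a-> p3
  p1 = 0 :: ∅
  p2 = b.(rec X. a.0 + 0\{b} + a.b.X + a.(b.X + X\{a})) :: -b-> p0
  p3 = b.(rec X. a.0 + 0\{b} + a.b.X + a.(b.X + X\{a})) + (rec X. a.0 + 0\{b} + a.b.X + a.(b.X + X\{a}))\{a} :: -b-> p0
Reachable graph of Q (5 states):
  q0 = a.0 + 0\{b} + a.b.(rec X. a.0 + 0\{b} + a.b.X + a.(b.X + X\{a})) + a.(b.(rec X. a.0 + 0\{b} + a.b.X + a.(b.X + X\{a})) + (rec X. a.0 + 0\{b} + a.b.X + a.(b.X + X\{a}))\{a}) :: -a-> q1, -a-> q2, -a-> q3
  q1 = 0 :: ∅
  q2 = b.(rec X. a.0 + 0\{b} + a.b.X + a.(b.X + X\{a})) :: -b-> q4
  q3 = b.(rec X. a.0 + 0\{b} + a.b.X + a.(b.X + X\{a})) + (rec X. a.0 + 0\{b} + a.b.X + a.(b.X + X\{a}))\{a} :: -b-> q4
  q4 = rec X. a.0 + 0\{b} + a.b.X + a.(b.X + X\{a}) :: -a-> q1, -a-> q2, -a-> q3
Partition-refinement fixed point:
  B0 = {p0, q0, q4}
  B1 = {p2, p3, q2, q3}
  B2 = {p1, q1}
p0 ∈ B0, q0 ∈ B0 → same block
Bisimilar ⇒ trace-equivalent.

trace-equivalent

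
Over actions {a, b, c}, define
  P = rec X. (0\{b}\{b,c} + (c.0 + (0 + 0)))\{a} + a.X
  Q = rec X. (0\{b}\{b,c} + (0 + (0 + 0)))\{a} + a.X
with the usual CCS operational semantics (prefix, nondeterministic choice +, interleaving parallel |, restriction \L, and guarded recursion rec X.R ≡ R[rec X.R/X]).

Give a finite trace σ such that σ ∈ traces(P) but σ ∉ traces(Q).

c

LTS(P): 2 reachable states
  u0 = rec X. (0\{b}\{b,c} + (c.0 + (0 + 0)))\{a} + a.X :: --a--▸ u0, --c--▸ u1
  u1 = 0\{a} :: stopped
LTS(Q): 1 reachable states
  v0 = rec X. (0\{b}\{b,c} + (0 + (0 + 0)))\{a} + a.X :: --a--▸ v0
Run σ = ⟨c⟩ on P: start {u0}
  [1] c ⇒ {u1}
  ✓ P
Run σ = ⟨c⟩ on Q: start {v0}
  [1] c ⇒ ∅  — Q cannot continue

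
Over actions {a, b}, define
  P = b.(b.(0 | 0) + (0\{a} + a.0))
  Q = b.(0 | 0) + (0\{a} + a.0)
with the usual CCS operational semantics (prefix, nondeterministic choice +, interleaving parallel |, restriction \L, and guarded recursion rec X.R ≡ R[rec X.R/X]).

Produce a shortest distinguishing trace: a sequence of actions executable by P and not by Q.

P's transition system — 4 states:
  u0 = b.(b.(0 | 0) + (0\{a} + a.0)) has moves -b-> u1
  u1 = b.(0 | 0) + (0\{a} + a.0) has moves -a-> u2, -b-> u3
  u2 = 0 has moves stopped
  u3 = 0 | 0 has moves stopped
Q's transition system — 3 states:
  v0 = b.(0 | 0) + (0\{a} + a.0) has moves -a-> v1, -b-> v2
  v1 = 0 has moves stopped
  v2 = 0 | 0 has moves stopped
Trace ⟨ba⟩ through P, begin at {u0}:
  step 1 (b): {u1}
  step 2 (a): {u2}
  — P admits the full trace.
Trace ⟨ba⟩ through Q, begin at {v0}:
  step 1 (b): {v2}
  step 2 (a): ∅ (Q stuck)

ba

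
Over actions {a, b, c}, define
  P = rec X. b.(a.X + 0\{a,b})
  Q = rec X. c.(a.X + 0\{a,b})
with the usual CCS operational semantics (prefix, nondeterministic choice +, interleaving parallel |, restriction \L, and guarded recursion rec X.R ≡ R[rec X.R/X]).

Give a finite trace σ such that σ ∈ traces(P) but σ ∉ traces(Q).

b

P's transition system — 2 states:
  s0 = rec X. b.(a.X + 0\{a,b}) | -b-> s1
  s1 = a.(rec X. b.(a.X + 0\{a,b})) + 0\{a,b} | -a-> s0
Q's transition system — 2 states:
  t0 = rec X. c.(a.X + 0\{a,b}) | -c-> t1
  t1 = a.(rec X. c.(a.X + 0\{a,b})) + 0\{a,b} | -a-> t0
Trace ⟨b⟩ through P, begin at {s0}:
  after b @ step 1: {s1}
  P completes σ.
Trace ⟨b⟩ through Q, begin at {t0}:
  after b @ step 1: ∅  — Q cannot continue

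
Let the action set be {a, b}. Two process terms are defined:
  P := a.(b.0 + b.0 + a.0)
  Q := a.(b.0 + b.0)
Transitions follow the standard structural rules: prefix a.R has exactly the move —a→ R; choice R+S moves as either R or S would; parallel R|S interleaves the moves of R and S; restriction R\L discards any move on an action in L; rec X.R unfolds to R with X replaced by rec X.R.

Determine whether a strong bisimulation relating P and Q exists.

NO

Reachable graph of P (3 states):
  p0 = a.(b.0 + b.0 + a.0) ⊢ =a=> p1
  p1 = b.0 + b.0 + a.0 ⊢ =a=> p2, =b=> p2
  p2 = 0 ⊢ ·
Reachable graph of Q (3 states):
  q0 = a.(b.0 + b.0) ⊢ =a=> q1
  q1 = b.0 + b.0 ⊢ =b=> q2
  q2 = 0 ⊢ ·
Partition-refinement fixed point:
  B0 = {p0}
  B1 = {p1}
  B2 = {p2, q2}
  B3 = {q0}
  B4 = {q1}
p0 ∈ B0, q0 ∈ B3 → different blocks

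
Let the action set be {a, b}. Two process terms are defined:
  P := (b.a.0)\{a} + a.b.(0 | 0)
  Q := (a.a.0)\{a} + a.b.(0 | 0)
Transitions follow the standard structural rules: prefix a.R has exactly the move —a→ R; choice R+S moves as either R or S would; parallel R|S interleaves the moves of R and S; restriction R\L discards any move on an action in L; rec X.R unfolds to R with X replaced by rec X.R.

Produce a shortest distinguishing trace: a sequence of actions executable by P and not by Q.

Reachable graph of P (4 states):
  s0 = (b.a.0)\{a} + a.b.(0 | 0) :: --a--▸ s1, --b--▸ s2
  s1 = b.(0 | 0) :: --b--▸ s3
  s2 = (a.0)\{a} :: deadlocked
  s3 = 0 | 0 :: deadlocked
Reachable graph of Q (3 states):
  t0 = (a.a.0)\{a} + a.b.(0 | 0) :: --a--▸ t1
  t1 = b.(0 | 0) :: --b--▸ t2
  t2 = 0 | 0 :: deadlocked
Executing b from P (initial set {s0}):
  after b @ step 1: {s2}
  P completes σ.
Executing b from Q (initial set {t0}):
  after b @ step 1: no successor for Q

b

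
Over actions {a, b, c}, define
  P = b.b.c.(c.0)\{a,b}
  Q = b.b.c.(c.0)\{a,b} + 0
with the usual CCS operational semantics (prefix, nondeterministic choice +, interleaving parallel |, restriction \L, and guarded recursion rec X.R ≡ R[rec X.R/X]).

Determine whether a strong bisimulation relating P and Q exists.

LTS(P): 5 reachable states
  u0 = b.b.c.(c.0)\{a,b} ⊢ -b-> u1
  u1 = b.c.(c.0)\{a,b} ⊢ -b-> u2
  u2 = c.(c.0)\{a,b} ⊢ -c-> u3
  u3 = (c.0)\{a,b} ⊢ -c-> u4
  u4 = 0\{a,b} ⊢ ·
LTS(Q): 5 reachable states
  v0 = b.b.c.(c.0)\{a,b} + 0 ⊢ -b-> v1
  v1 = b.c.(c.0)\{a,b} ⊢ -b-> v2
  v2 = c.(c.0)\{a,b} ⊢ -c-> v3
  v3 = (c.0)\{a,b} ⊢ -c-> v4
  v4 = 0\{a,b} ⊢ ·
Bisimilarity quotient blocks:
  B0 = {u0, v0}
  B1 = {u1, v1}
  B2 = {u2, v2}
  B3 = {u3, v3}
  B4 = {u4, v4}
u0 ∈ B0, v0 ∈ B0 → same block

P ~ Q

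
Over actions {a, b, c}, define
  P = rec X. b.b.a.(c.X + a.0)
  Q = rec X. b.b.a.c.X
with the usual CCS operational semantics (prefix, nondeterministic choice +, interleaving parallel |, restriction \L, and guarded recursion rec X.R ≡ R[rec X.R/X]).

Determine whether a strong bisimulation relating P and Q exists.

not bisimilar

LTS(P): 5 reachable states
  m0 = rec X. b.b.a.(c.X + a.0) ⊢ --b--▸ m1
  m1 = b.a.(c.(rec X. b.b.a.(c.X + a.0)) + a.0) ⊢ --b--▸ m2
  m2 = a.(c.(rec X. b.b.a.(c.X + a.0)) + a.0) ⊢ --a--▸ m3
  m3 = c.(rec X. b.b.a.(c.X + a.0)) + a.0 ⊢ --a--▸ m4, --c--▸ m0
  m4 = 0 ⊢ ∅
LTS(Q): 4 reachable states
  n0 = rec X. b.b.a.c.X ⊢ --b--▸ n1
  n1 = b.a.c.(rec X. b.b.a.c.X) ⊢ --b--▸ n2
  n2 = a.c.(rec X. b.b.a.c.X) ⊢ --a--▸ n3
  n3 = c.(rec X. b.b.a.c.X) ⊢ --c--▸ n0
Bisimilarity quotient blocks:
  B0 = {m0}
  B1 = {m1}
  B2 = {m2}
  B3 = {m3}
  B4 = {m4}
  B5 = {n0}
  B6 = {n1}
  B7 = {n2}
  B8 = {n3}
m0 ∈ B0, n0 ∈ B5 → different blocks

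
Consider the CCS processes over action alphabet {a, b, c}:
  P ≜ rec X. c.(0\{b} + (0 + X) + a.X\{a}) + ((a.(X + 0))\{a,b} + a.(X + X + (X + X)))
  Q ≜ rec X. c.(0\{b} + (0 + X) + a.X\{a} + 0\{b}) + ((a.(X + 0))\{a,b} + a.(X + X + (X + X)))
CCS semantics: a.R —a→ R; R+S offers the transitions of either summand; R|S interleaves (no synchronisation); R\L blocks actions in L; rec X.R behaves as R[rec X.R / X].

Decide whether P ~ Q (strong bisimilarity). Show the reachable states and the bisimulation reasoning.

P's transition system — 5 states:
  m0 = rec X. c.(0\{b} + (0 + X) + a.X\{a}) + ((a.(X + 0))\{a,b} + a.(X + X + (X + X))) has moves —a→ m1, —c→ m2
  m1 = (rec X. c.(0\{b} + (0 + X) + a.X\{a}) + ((a.(X + 0))\{a,b} + a.(X + X + (X + X)))) + (rec X. c.(0\{b} + (0 + X) + a.X\{a}) + ((a.(X + 0))\{a,b} + a.(X + X + (X + X)))) + ((rec X. c.(0\{b} + (0 + X) + a.X\{a}) + ((a.(X + 0))\{a,b} + a.(X + X + (X + X)))) + (rec X. c.(0\{b} + (0 + X) + a.X\{a}) + ((a.(X + 0))\{a,b} + a.(X + X + (X + X))))) has moves —a→ m1, —c→ m2
  m2 = 0\{b} + (0 + (rec X. c.(0\{b} + (0 + X) + a.X\{a}) + ((a.(X + 0))\{a,b} + a.(X + X + (X + X))))) + a.(rec X. c.(0\{b} + (0 + X) + a.X\{a}) + ((a.(X + 0))\{a,b} + a.(X + X + (X + X))))\{a} has moves —a→ m1, —a→ m3, —c→ m2
  m3 = (rec X. c.(0\{b} + (0 + X) + a.X\{a}) + ((a.(X + 0))\{a,b} + a.(X + X + (X + X))))\{a} has moves —c→ m4
  m4 = (0\{b} + (0 + (rec X. c.(0\{b} + (0 + X) + a.X\{a}) + ((a.(X + 0))\{a,b} + a.(X + X + (X + X))))) + a.(rec X. c.(0\{b} + (0 + X) + a.X\{a}) + ((a.(X + 0))\{a,b} + a.(X + X + (X + X))))\{a})\{a} has moves —c→ m4
Q's transition system — 5 states:
  n0 = rec X. c.(0\{b} + (0 + X) + a.X\{a} + 0\{b}) + ((a.(X + 0))\{a,b} + a.(X + X + (X + X))) has moves —a→ n1, —c→ n2
  n1 = (rec X. c.(0\{b} + (0 + X) + a.X\{a} + 0\{b}) + ((a.(X + 0))\{a,b} + a.(X + X + (X + X)))) + (rec X. c.(0\{b} + (0 + X) + a.X\{a} + 0\{b}) + ((a.(X + 0))\{a,b} + a.(X + X + (X + X)))) + ((rec X. c.(0\{b} + (0 + X) + a.X\{a} + 0\{b}) + ((a.(X + 0))\{a,b} + a.(X + X + (X + X)))) + (rec X. c.(0\{b} + (0 + X) + a.X\{a} + 0\{b}) + ((a.(X + 0))\{a,b} + a.(X + X + (X + X))))) has moves —a→ n1, —c→ n2
  n2 = 0\{b} + (0 + (rec X. c.(0\{b} + (0 + X) + a.X\{a} + 0\{b}) + ((a.(X + 0))\{a,b} + a.(X + X + (X + X))))) + a.(rec X. c.(0\{b} + (0 + X) + a.X\{a} + 0\{b}) + ((a.(X + 0))\{a,b} + a.(X + X + (X + X))))\{a} + 0\{b} has moves —a→ n1, —a→ n3, —c→ n2
  n3 = (rec X. c.(0\{b} + (0 + X) + a.X\{a} + 0\{b}) + ((a.(X + 0))\{a,b} + a.(X + X + (X + X))))\{a} has moves —c→ n4
  n4 = (0\{b} + (0 + (rec X. c.(0\{b} + (0 + X) + a.X\{a} + 0\{b}) + ((a.(X + 0))\{a,b} + a.(X + X + (X + X))))) + a.(rec X. c.(0\{b} + (0 + X) + a.X\{a} + 0\{b}) + ((a.(X + 0))\{a,b} + a.(X + X + (X + X))))\{a} + 0\{b})\{a} has moves —c→ n4
Bisimilarity quotient blocks:
  B0 = {m0, m1, n0, n1}
  B1 = {m2, n2}
  B2 = {m3, m4, n3, n4}
m0 ∈ B0, n0 ∈ B0 → same block

YES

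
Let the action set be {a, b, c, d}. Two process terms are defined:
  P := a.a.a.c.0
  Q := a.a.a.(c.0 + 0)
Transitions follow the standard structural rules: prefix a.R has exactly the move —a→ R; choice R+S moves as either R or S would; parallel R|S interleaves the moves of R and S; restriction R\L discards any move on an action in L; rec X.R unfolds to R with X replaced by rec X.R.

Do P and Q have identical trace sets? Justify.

traces(P) = traces(Q)

Reachable graph of P (5 states):
  u0 = a.a.a.c.0 ⊢ --a--▸ u1
  u1 = a.a.c.0 ⊢ --a--▸ u2
  u2 = a.c.0 ⊢ --a--▸ u3
  u3 = c.0 ⊢ --c--▸ u4
  u4 = 0 ⊢ ∅
Reachable graph of Q (5 states):
  v0 = a.a.a.(c.0 + 0) ⊢ --a--▸ v1
  v1 = a.a.(c.0 + 0) ⊢ --a--▸ v2
  v2 = a.(c.0 + 0) ⊢ --a--▸ v3
  v3 = c.0 + 0 ⊢ --c--▸ v4
  v4 = 0 ⊢ ∅
Coarsest stable partition (strong bisimilarity classes):
  B0 = {u0, v0}
  B1 = {u1, v1}
  B2 = {u2, v2}
  B3 = {u3, v3}
  B4 = {u4, v4}
u0 ∈ B0, v0 ∈ B0 → same block
Bisimilar ⇒ trace-equivalent.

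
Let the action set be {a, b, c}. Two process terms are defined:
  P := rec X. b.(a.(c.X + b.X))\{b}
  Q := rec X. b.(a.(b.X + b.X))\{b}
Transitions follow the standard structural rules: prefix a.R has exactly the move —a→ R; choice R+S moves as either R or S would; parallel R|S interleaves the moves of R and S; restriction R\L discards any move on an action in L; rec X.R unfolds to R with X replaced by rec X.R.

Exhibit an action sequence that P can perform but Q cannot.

bac

LTS(P): 4 reachable states
  s0 = rec X. b.(a.(c.X + b.X))\{b} has moves -b-> s1
  s1 = (a.(c.(rec X. b.(a.(c.X + b.X))\{b}) + b.(rec X. b.(a.(c.X + b.X))\{b})))\{b} has moves -a-> s2
  s2 = (c.(rec X. b.(a.(c.X + b.X))\{b}) + b.(rec X. b.(a.(c.X + b.X))\{b}))\{b} has moves -c-> s3
  s3 = (rec X. b.(a.(c.X + b.X))\{b})\{b} has moves deadlocked
LTS(Q): 3 reachable states
  t0 = rec X. b.(a.(b.X + b.X))\{b} has moves -b-> t1
  t1 = (a.(b.(rec X. b.(a.(b.X + b.X))\{b}) + b.(rec X. b.(a.(b.X + b.X))\{b})))\{b} has moves -a-> t2
  t2 = (b.(rec X. b.(a.(b.X + b.X))\{b}) + b.(rec X. b.(a.(b.X + b.X))\{b}))\{b} has moves deadlocked
Trace ⟨bac⟩ through P, begin at {s0}:
  after b @ step 1: {s1}
  after a @ step 2: {s2}
  after c @ step 3: {s3}
  — P admits the full trace.
Trace ⟨bac⟩ through Q, begin at {t0}:
  after b @ step 1: {t1}
  after a @ step 2: {t2}
  after c @ step 3: ∅ (Q stuck)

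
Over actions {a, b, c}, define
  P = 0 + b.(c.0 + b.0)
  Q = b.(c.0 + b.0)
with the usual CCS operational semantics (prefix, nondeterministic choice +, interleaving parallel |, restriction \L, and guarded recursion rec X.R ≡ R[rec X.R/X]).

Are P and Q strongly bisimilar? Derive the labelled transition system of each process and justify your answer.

YES

P's transition system — 3 states:
  p0 = 0 + b.(c.0 + b.0) :: --b--▸ p1
  p1 = c.0 + b.0 :: --b--▸ p2, --c--▸ p2
  p2 = 0 :: stopped
Q's transition system — 3 states:
  q0 = b.(c.0 + b.0) :: --b--▸ q1
  q1 = c.0 + b.0 :: --b--▸ q2, --c--▸ q2
  q2 = 0 :: stopped
Partition-refinement fixed point:
  B0 = {p0, q0}
  B1 = {p1, q1}
  B2 = {p2, q2}
p0 ∈ B0, q0 ∈ B0 → same block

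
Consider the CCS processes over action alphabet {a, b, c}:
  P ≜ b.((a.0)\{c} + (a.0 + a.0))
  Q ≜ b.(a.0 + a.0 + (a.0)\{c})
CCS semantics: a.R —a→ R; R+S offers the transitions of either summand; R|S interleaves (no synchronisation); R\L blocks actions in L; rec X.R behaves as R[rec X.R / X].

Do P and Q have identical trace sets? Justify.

LTS(P): 4 reachable states
  m0 = b.((a.0)\{c} + (a.0 + a.0)) → —b→ m1
  m1 = (a.0)\{c} + (a.0 + a.0) → —a→ m2, —a→ m3
  m2 = 0 → stopped
  m3 = 0\{c} → stopped
LTS(Q): 4 reachable states
  n0 = b.(a.0 + a.0 + (a.0)\{c}) → —b→ n1
  n1 = a.0 + a.0 + (a.0)\{c} → —a→ n2, —a→ n3
  n2 = 0 → stopped
  n3 = 0\{c} → stopped
Bisimilarity quotient blocks:
  B0 = {m0, n0}
  B1 = {m1, n1}
  B2 = {m2, m3, n2, n3}
m0 ∈ B0, n0 ∈ B0 → same block
Bisimilar ⇒ trace-equivalent.

trace-equivalent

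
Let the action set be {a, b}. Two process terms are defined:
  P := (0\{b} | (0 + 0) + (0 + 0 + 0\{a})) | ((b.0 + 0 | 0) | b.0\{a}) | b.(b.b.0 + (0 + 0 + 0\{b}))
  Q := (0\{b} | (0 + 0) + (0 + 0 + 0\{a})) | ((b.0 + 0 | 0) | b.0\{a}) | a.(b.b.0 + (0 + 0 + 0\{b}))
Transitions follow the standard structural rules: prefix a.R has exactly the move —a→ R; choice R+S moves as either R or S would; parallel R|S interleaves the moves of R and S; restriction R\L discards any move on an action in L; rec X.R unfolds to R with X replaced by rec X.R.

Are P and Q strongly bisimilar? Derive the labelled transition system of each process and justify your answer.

NO

P's transition system — 16 states:
  u0 = (0\{b} | (0 + 0) + (0 + 0 + 0\{a})) | ((b.0 + 0 | 0) | b.0\{a}) | b.(b.b.0 + (0 + 0 + 0\{b})) :: —b→ u1, —b→ u2, —b→ u3
  u1 = (0\{b} | (0 + 0) + (0 + 0 + 0\{a})) | ((b.0 + 0 | 0) | 0\{a}) | b.(b.b.0 + (0 + 0 + 0\{b})) :: —b→ u4, —b→ u5
  u2 = (0\{b} | (0 + 0) + (0 + 0 + 0\{a})) | ((b.0 + 0 | 0) | b.0\{a}) | (b.b.0 + (0 + 0 + 0\{b})) :: —b→ u4, —b→ u6, —b→ u7
  u3 = (0\{b} | (0 + 0) + (0 + 0 + 0\{a})) | (0 | b.0\{a}) | b.(b.b.0 + (0 + 0 + 0\{b})) :: —b→ u5, —b→ u7
  u4 = (0\{b} | (0 + 0) + (0 + 0 + 0\{a})) | ((b.0 + 0 | 0) | 0\{a}) | (b.b.0 + (0 + 0 + 0\{b})) :: —b→ u8, —b→ u9
  u5 = (0\{b} | (0 + 0) + (0 + 0 + 0\{a})) | (0 | 0\{a}) | b.(b.b.0 + (0 + 0 + 0\{b})) :: —b→ u9
  u6 = (0\{b} | (0 + 0) + (0 + 0 + 0\{a})) | ((b.0 + 0 | 0) | b.0\{a}) | b.0 :: —b→ u10, —b→ u11, —b→ u8
  u7 = (0\{b} | (0 + 0) + (0 + 0 + 0\{a})) | (0 | b.0\{a}) | (b.b.0 + (0 + 0 + 0\{b})) :: —b→ u11, —b→ u9
  u8 = (0\{b} | (0 + 0) + (0 + 0 + 0\{a})) | ((b.0 + 0 | 0) | 0\{a}) | b.0 :: —b→ u12, —b→ u13
  u9 = (0\{b} | (0 + 0) + (0 + 0 + 0\{a})) | (0 | 0\{a}) | (b.b.0 + (0 + 0 + 0\{b})) :: —b→ u13
  u10 = (0\{b} | (0 + 0) + (0 + 0 + 0\{a})) | ((b.0 + 0 | 0) | b.0\{a}) | 0 :: —b→ u12, —b→ u14
  u11 = (0\{b} | (0 + 0) + (0 + 0 + 0\{a})) | (0 | b.0\{a}) | b.0 :: —b→ u13, —b→ u14
  u12 = (0\{b} | (0 + 0) + (0 + 0 + 0\{a})) | ((b.0 + 0 | 0) | 0\{a}) | 0 :: —b→ u15
  u13 = (0\{b} | (0 + 0) + (0 + 0 + 0\{a})) | (0 | 0\{a}) | b.0 :: —b→ u15
  u14 = (0\{b} | (0 + 0) + (0 + 0 + 0\{a})) | (0 | b.0\{a}) | 0 :: —b→ u15
  u15 = (0\{b} | (0 + 0) + (0 + 0 + 0\{a})) | (0 | 0\{a}) | 0 :: (no moves)
Q's transition system — 16 states:
  v0 = (0\{b} | (0 + 0) + (0 + 0 + 0\{a})) | ((b.0 + 0 | 0) | b.0\{a}) | a.(b.b.0 + (0 + 0 + 0\{b})) :: —a→ v1, —b→ v2, —b→ v3
  v1 = (0\{b} | (0 + 0) + (0 + 0 + 0\{a})) | ((b.0 + 0 | 0) | b.0\{a}) | (b.b.0 + (0 + 0 + 0\{b})) :: —b→ v4, —b→ v5, —b→ v6
  v2 = (0\{b} | (0 + 0) + (0 + 0 + 0\{a})) | ((b.0 + 0 | 0) | 0\{a}) | a.(b.b.0 + (0 + 0 + 0\{b})) :: —a→ v4, —b→ v7
  v3 = (0\{b} | (0 + 0) + (0 + 0 + 0\{a})) | (0 | b.0\{a}) | a.(b.b.0 + (0 + 0 + 0\{b})) :: —a→ v6, —b→ v7
  v4 = (0\{b} | (0 + 0) + (0 + 0 + 0\{a})) | ((b.0 + 0 | 0) | 0\{a}) | (b.b.0 + (0 + 0 + 0\{b})) :: —b→ v8, —b→ v9
  v5 = (0\{b} | (0 + 0) + (0 + 0 + 0\{a})) | ((b.0 + 0 | 0) | b.0\{a}) | b.0 :: —b→ v10, —b→ v11, —b→ v8
  v6 = (0\{b} | (0 + 0) + (0 + 0 + 0\{a})) | (0 | b.0\{a}) | (b.b.0 + (0 + 0 + 0\{b})) :: —b→ v11, —b→ v9
  v7 = (0\{b} | (0 + 0) + (0 + 0 + 0\{a})) | (0 | 0\{a}) | a.(b.b.0 + (0 + 0 + 0\{b})) :: —a→ v9
  v8 = (0\{b} | (0 + 0) + (0 + 0 + 0\{a})) | ((b.0 + 0 | 0) | 0\{a}) | b.0 :: —b→ v12, —b→ v13
  v9 = (0\{b} | (0 + 0) + (0 + 0 + 0\{a})) | (0 | 0\{a}) | (b.b.0 + (0 + 0 + 0\{b})) :: —b→ v13
  v10 = (0\{b} | (0 + 0) + (0 + 0 + 0\{a})) | ((b.0 + 0 | 0) | b.0\{a}) | 0 :: —b→ v12, —b→ v14
  v11 = (0\{b} | (0 + 0) + (0 + 0 + 0\{a})) | (0 | b.0\{a}) | b.0 :: —b→ v13, —b→ v14
  v12 = (0\{b} | (0 + 0) + (0 + 0 + 0\{a})) | ((b.0 + 0 | 0) | 0\{a}) | 0 :: —b→ v15
  v13 = (0\{b} | (0 + 0) + (0 + 0 + 0\{a})) | (0 | 0\{a}) | b.0 :: —b→ v15
  v14 = (0\{b} | (0 + 0) + (0 + 0 + 0\{a})) | (0 | b.0\{a}) | 0 :: —b→ v15
  v15 = (0\{b} | (0 + 0) + (0 + 0 + 0\{a})) | (0 | 0\{a}) | 0 :: (no moves)
Bisimilarity quotient blocks:
  B0 = {u0}
  B1 = {u1, u2, u3, v1}
  B2 = {u4, u5, u6, u7, v4, v5, v6}
  B3 = {u10, u11, u8, u9, v10, v11, v8, v9}
  B4 = {u12, u13, u14, v12, v13, v14}
  B5 = {u15, v15}
  B6 = {v0}
  B7 = {v2, v3}
  B8 = {v7}
u0 ∈ B0, v0 ∈ B6 → different blocks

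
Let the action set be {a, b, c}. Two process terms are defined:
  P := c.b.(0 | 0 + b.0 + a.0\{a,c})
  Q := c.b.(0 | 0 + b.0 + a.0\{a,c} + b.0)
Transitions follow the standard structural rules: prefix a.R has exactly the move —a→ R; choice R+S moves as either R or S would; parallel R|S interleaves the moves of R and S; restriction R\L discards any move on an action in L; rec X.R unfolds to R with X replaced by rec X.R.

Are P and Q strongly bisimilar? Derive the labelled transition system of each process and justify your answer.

P's transition system — 5 states:
  s0 = c.b.(0 | 0 + b.0 + a.0\{a,c}) has moves -c-> s1
  s1 = b.(0 | 0 + b.0 + a.0\{a,c}) has moves -b-> s2
  s2 = 0 | 0 + b.0 + a.0\{a,c} has moves -a-> s3, -b-> s4
  s3 = 0\{a,c} has moves ·
  s4 = 0 has moves ·
Q's transition system — 5 states:
  t0 = c.b.(0 | 0 + b.0 + a.0\{a,c} + b.0) has moves -c-> t1
  t1 = b.(0 | 0 + b.0 + a.0\{a,c} + b.0) has moves -b-> t2
  t2 = 0 | 0 + b.0 + a.0\{a,c} + b.0 has moves -a-> t3, -b-> t4
  t3 = 0\{a,c} has moves ·
  t4 = 0 has moves ·
Coarsest stable partition (strong bisimilarity classes):
  B0 = {s0, t0}
  B1 = {s1, t1}
  B2 = {s2, t2}
  B3 = {s3, s4, t3, t4}
s0 ∈ B0, t0 ∈ B0 → same block

YES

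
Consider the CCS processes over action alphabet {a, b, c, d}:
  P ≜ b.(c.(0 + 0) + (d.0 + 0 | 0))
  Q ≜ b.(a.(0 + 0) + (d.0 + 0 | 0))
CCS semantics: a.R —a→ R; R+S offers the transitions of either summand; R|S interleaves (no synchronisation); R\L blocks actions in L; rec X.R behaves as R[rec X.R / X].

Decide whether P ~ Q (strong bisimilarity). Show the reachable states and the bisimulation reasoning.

LTS(P): 4 reachable states
  u0 = b.(c.(0 + 0) + (d.0 + 0 | 0)) has moves -b-> u1
  u1 = c.(0 + 0) + (d.0 + 0 | 0) has moves -c-> u2, -d-> u3
  u2 = 0 + 0 has moves stopped
  u3 = 0 has moves stopped
LTS(Q): 4 reachable states
  v0 = b.(a.(0 + 0) + (d.0 + 0 | 0)) has moves -b-> v1
  v1 = a.(0 + 0) + (d.0 + 0 | 0) has moves -a-> v2, -d-> v3
  v2 = 0 + 0 has moves stopped
  v3 = 0 has moves stopped
Bisimilarity quotient blocks:
  B0 = {u0}
  B1 = {u1}
  B2 = {u2, u3, v2, v3}
  B3 = {v0}
  B4 = {v1}
u0 ∈ B0, v0 ∈ B3 → different blocks

NO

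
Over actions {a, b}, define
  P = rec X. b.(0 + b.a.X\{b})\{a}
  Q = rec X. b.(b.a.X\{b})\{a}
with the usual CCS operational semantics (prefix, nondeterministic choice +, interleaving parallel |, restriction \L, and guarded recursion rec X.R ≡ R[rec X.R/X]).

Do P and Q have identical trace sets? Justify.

Reachable graph of P (3 states):
  m0 = rec X. b.(0 + b.a.X\{b})\{a} :: =b=> m1
  m1 = (0 + b.a.(rec X. b.(0 + b.a.X\{b})\{a})\{b})\{a} :: =b=> m2
  m2 = (a.(rec X. b.(0 + b.a.X\{b})\{a})\{b})\{a} :: ∅
Reachable graph of Q (3 states):
  n0 = rec X. b.(b.a.X\{b})\{a} :: =b=> n1
  n1 = (b.a.(rec X. b.(b.a.X\{b})\{a})\{b})\{a} :: =b=> n2
  n2 = (a.(rec X. b.(b.a.X\{b})\{a})\{b})\{a} :: ∅
Coarsest stable partition (strong bisimilarity classes):
  B0 = {m0, n0}
  B1 = {m1, n1}
  B2 = {m2, n2}
m0 ∈ B0, n0 ∈ B0 → same block
Bisimilar ⇒ trace-equivalent.

traces(P) = traces(Q)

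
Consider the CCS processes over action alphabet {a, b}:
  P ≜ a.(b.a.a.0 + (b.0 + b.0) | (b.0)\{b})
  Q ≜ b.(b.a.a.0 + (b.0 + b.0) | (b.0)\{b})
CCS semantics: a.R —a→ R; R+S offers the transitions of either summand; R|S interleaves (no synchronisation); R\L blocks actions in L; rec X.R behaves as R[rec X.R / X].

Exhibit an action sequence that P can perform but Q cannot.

a

P's transition system — 6 states:
  u0 = a.(b.a.a.0 + (b.0 + b.0) | (b.0)\{b}) has moves =a=> u1
  u1 = b.a.a.0 + (b.0 + b.0) | (b.0)\{b} has moves =b=> u2, =b=> u3
  u2 = 0 | (b.0)\{b} has moves ∅
  u3 = a.a.0 has moves =a=> u4
  u4 = a.0 has moves =a=> u5
  u5 = 0 has moves ∅
Q's transition system — 6 states:
  v0 = b.(b.a.a.0 + (b.0 + b.0) | (b.0)\{b}) has moves =b=> v1
  v1 = b.a.a.0 + (b.0 + b.0) | (b.0)\{b} has moves =b=> v2, =b=> v3
  v2 = 0 | (b.0)\{b} has moves ∅
  v3 = a.a.0 has moves =a=> v4
  v4 = a.0 has moves =a=> v5
  v5 = 0 has moves ∅
Trace ⟨a⟩ through P, begin at {u0}:
  [1] a ⇒ {u1}
  ✓ P
Trace ⟨a⟩ through Q, begin at {v0}:
  [1] a ⇒ no successor for Q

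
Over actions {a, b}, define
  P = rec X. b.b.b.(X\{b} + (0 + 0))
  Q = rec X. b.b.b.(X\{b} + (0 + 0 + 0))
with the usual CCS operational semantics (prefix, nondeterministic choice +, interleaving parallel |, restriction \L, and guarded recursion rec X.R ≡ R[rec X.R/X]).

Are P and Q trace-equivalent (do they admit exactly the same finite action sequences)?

YES

Reachable graph of P (4 states):
  p0 = rec X. b.b.b.(X\{b} + (0 + 0)) | --b--▸ p1
  p1 = b.b.((rec X. b.b.b.(X\{b} + (0 + 0)))\{b} + (0 + 0)) | --b--▸ p2
  p2 = b.((rec X. b.b.b.(X\{b} + (0 + 0)))\{b} + (0 + 0)) | --b--▸ p3
  p3 = (rec X. b.b.b.(X\{b} + (0 + 0)))\{b} + (0 + 0) | ∅
Reachable graph of Q (4 states):
  q0 = rec X. b.b.b.(X\{b} + (0 + 0 + 0)) | --b--▸ q1
  q1 = b.b.((rec X. b.b.b.(X\{b} + (0 + 0 + 0)))\{b} + (0 + 0 + 0)) | --b--▸ q2
  q2 = b.((rec X. b.b.b.(X\{b} + (0 + 0 + 0)))\{b} + (0 + 0 + 0)) | --b--▸ q3
  q3 = (rec X. b.b.b.(X\{b} + (0 + 0 + 0)))\{b} + (0 + 0 + 0) | ∅
Coarsest stable partition (strong bisimilarity classes):
  B0 = {p0, q0}
  B1 = {p1, q1}
  B2 = {p2, q2}
  B3 = {p3, q3}
p0 ∈ B0, q0 ∈ B0 → same block
Bisimilar ⇒ trace-equivalent.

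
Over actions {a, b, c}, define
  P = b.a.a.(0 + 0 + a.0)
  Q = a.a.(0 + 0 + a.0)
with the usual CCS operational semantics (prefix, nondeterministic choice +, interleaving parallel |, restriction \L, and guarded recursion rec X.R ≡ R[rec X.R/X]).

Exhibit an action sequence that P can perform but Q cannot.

b

LTS(P): 5 reachable states
  m0 = b.a.a.(0 + 0 + a.0) | =b=> m1
  m1 = a.a.(0 + 0 + a.0) | =a=> m2
  m2 = a.(0 + 0 + a.0) | =a=> m3
  m3 = 0 + 0 + a.0 | =a=> m4
  m4 = 0 | stopped
LTS(Q): 4 reachable states
  n0 = a.a.(0 + 0 + a.0) | =a=> n1
  n1 = a.(0 + 0 + a.0) | =a=> n2
  n2 = 0 + 0 + a.0 | =a=> n3
  n3 = 0 | stopped
Executing b from P (initial set {m0}):
  [1] b ⇒ {m1}
  ✓ P
Executing b from Q (initial set {n0}):
  [1] b ⇒ no successor for Q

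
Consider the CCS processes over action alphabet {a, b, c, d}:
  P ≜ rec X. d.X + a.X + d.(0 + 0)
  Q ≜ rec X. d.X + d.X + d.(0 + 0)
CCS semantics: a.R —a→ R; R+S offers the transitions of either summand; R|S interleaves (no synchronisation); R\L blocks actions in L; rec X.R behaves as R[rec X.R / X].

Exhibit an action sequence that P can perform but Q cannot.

a

Reachable graph of P (2 states):
  m0 = rec X. d.X + a.X + d.(0 + 0) has moves —a→ m0, —d→ m0, —d→ m1
  m1 = 0 + 0 has moves ∅
Reachable graph of Q (2 states):
  n0 = rec X. d.X + d.X + d.(0 + 0) has moves —d→ n0, —d→ n1
  n1 = 0 + 0 has moves ∅
Run σ = ⟨a⟩ on P: start {m0}
  after a @ step 1: {m0}
  ✓ P
Run σ = ⟨a⟩ on Q: start {n0}
  after a @ step 1: ∅ (Q stuck)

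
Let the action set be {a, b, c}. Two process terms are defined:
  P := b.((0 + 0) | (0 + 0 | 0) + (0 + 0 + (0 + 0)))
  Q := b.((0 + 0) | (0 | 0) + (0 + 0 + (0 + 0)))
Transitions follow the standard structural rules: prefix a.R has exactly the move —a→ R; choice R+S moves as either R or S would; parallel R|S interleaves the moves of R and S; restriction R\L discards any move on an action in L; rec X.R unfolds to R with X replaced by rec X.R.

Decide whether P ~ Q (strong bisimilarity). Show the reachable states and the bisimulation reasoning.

YES

Reachable graph of P (2 states):
  s0 = b.((0 + 0) | (0 + 0 | 0) + (0 + 0 + (0 + 0))) has moves ··b··> s1
  s1 = (0 + 0) | (0 + 0 | 0) + (0 + 0 + (0 + 0)) has moves ∅
Reachable graph of Q (2 states):
  t0 = b.((0 + 0) | (0 | 0) + (0 + 0 + (0 + 0))) has moves ··b··> t1
  t1 = (0 + 0) | (0 | 0) + (0 + 0 + (0 + 0)) has moves ∅
Partition-refinement fixed point:
  B0 = {s0, t0}
  B1 = {s1, t1}
s0 ∈ B0, t0 ∈ B0 → same block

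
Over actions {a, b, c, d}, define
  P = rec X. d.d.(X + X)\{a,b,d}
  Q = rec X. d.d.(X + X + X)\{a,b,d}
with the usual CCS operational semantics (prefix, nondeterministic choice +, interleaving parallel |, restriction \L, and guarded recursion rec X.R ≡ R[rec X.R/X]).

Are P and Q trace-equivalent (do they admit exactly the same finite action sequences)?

P's transition system — 3 states:
  m0 = rec X. d.d.(X + X)\{a,b,d} :: =d=> m1
  m1 = d.((rec X. d.d.(X + X)\{a,b,d}) + (rec X. d.d.(X + X)\{a,b,d}))\{a,b,d} :: =d=> m2
  m2 = ((rec X. d.d.(X + X)\{a,b,d}) + (rec X. d.d.(X + X)\{a,b,d}))\{a,b,d} :: (no moves)
Q's transition system — 3 states:
  n0 = rec X. d.d.(X + X + X)\{a,b,d} :: =d=> n1
  n1 = d.((rec X. d.d.(X + X + X)\{a,b,d}) + (rec X. d.d.(X + X + X)\{a,b,d}) + (rec X. d.d.(X + X + X)\{a,b,d}))\{a,b,d} :: =d=> n2
  n2 = ((rec X. d.d.(X + X + X)\{a,b,d}) + (rec X. d.d.(X + X + X)\{a,b,d}) + (rec X. d.d.(X + X + X)\{a,b,d}))\{a,b,d} :: (no moves)
Coarsest stable partition (strong bisimilarity classes):
  B0 = {m0, n0}
  B1 = {m1, n1}
  B2 = {m2, n2}
m0 ∈ B0, n0 ∈ B0 → same block
Bisimilar ⇒ trace-equivalent.

YES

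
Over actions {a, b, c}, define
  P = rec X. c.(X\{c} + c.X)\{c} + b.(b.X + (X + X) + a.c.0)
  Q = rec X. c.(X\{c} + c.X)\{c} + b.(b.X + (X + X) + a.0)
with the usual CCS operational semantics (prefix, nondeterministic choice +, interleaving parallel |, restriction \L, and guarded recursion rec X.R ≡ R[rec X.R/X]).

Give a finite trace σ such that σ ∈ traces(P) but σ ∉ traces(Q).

LTS(P): 8 reachable states
  s0 = rec X. c.(X\{c} + c.X)\{c} + b.(b.X + (X + X) + a.c.0) ⊢ ··b··> s1, ··c··> s2
  s1 = b.(rec X. c.(X\{c} + c.X)\{c} + b.(b.X + (X + X) + a.c.0)) + ((rec X. c.(X\{c} + c.X)\{c} + b.(b.X + (X + X) + a.c.0)) + (rec X. c.(X\{c} + c.X)\{c} + b.(b.X + (X + X) + a.c.0))) + a.c.0 ⊢ ··a··> s3, ··b··> s0, ··b··> s1, ··c··> s2
  s2 = ((rec X. c.(X\{c} + c.X)\{c} + b.(b.X + (X + X) + a.c.0))\{c} + c.(rec X. c.(X\{c} + c.X)\{c} + b.(b.X + (X + X) + a.c.0)))\{c} ⊢ ··b··> s4
  s3 = c.0 ⊢ ··c··> s5
  s4 = (b.(rec X. c.(X\{c} + c.X)\{c} + b.(b.X + (X + X) + a.c.0)) + ((rec X. c.(X\{c} + c.X)\{c} + b.(b.X + (X + X) + a.c.0)) + (rec X. c.(X\{c} + c.X)\{c} + b.(b.X + (X + X) + a.c.0))) + a.c.0)\{c}\{c} ⊢ ··a··> s6, ··b··> s4, ··b··> s7
  s5 = 0 ⊢ (no moves)
  s6 = (c.0)\{c}\{c} ⊢ (no moves)
  s7 = (rec X. c.(X\{c} + c.X)\{c} + b.(b.X + (X + X) + a.c.0))\{c}\{c} ⊢ ··b··> s4
LTS(Q): 7 reachable states
  t0 = rec X. c.(X\{c} + c.X)\{c} + b.(b.X + (X + X) + a.0) ⊢ ··b··> t1, ··c··> t2
  t1 = b.(rec X. c.(X\{c} + c.X)\{c} + b.(b.X + (X + X) + a.0)) + ((rec X. c.(X\{c} + c.X)\{c} + b.(b.X + (X + X) + a.0)) + (rec X. c.(X\{c} + c.X)\{c} + b.(b.X + (X + X) + a.0))) + a.0 ⊢ ··a··> t3, ··b··> t0, ··b··> t1, ··c··> t2
  t2 = ((rec X. c.(X\{c} + c.X)\{c} + b.(b.X + (X + X) + a.0))\{c} + c.(rec X. c.(X\{c} + c.X)\{c} + b.(b.X + (X + X) + a.0)))\{c} ⊢ ··b··> t4
  t3 = 0 ⊢ (no moves)
  t4 = (b.(rec X. c.(X\{c} + c.X)\{c} + b.(b.X + (X + X) + a.0)) + ((rec X. c.(X\{c} + c.X)\{c} + b.(b.X + (X + X) + a.0)) + (rec X. c.(X\{c} + c.X)\{c} + b.(b.X + (X + X) + a.0))) + a.0)\{c}\{c} ⊢ ··a··> t5, ··b··> t4, ··b··> t6
  t5 = 0\{c}\{c} ⊢ (no moves)
  t6 = (rec X. c.(X\{c} + c.X)\{c} + b.(b.X + (X + X) + a.0))\{c}\{c} ⊢ ··b··> t4
Run σ = ⟨bac⟩ on P: start {s0}
  step 1 (b): {s1}
  step 2 (a): {s3}
  step 3 (c): {s5}
  ✓ P
Run σ = ⟨bac⟩ on Q: start {t0}
  step 1 (b): {t1}
  step 2 (a): {t3}
  step 3 (c): no successor for Q

bac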